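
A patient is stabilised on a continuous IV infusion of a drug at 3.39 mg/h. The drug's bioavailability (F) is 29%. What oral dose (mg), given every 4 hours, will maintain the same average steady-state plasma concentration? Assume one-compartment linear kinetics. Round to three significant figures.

46.8 mg

To maintain the same Css, the systemic dosing rate must be unchanged: F·D/τ = infusion rate.
D = rate × τ / F = 3.39 × 4 / 0.29 = 46.76 mg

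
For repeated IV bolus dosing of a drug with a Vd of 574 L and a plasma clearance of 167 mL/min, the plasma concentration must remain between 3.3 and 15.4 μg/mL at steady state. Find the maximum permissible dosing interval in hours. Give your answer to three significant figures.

88.2 h

Convert clearance: 167 mL/min × 60 min/h ÷ 1000 mL/L = 10.02 L/h
k = CL / Vd = 10.02 / 574.0 = 0.01746 h⁻¹
Between IV bolus doses, concentration decays as C = C₀·e^(−kτ), so C_peak/C_trough = e^(kτ).
τ_max = ln(C_peak/C_trough) / k = ln(15.4/3.3) / 0.01746 = 1.540 / 0.01746 = 88.20 h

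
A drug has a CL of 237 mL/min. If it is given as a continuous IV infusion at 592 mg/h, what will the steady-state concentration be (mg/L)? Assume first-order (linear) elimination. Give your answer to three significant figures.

CL = 237 mL/min × 60/1000 = 14.22 L/h
Css = rate / CL = 592 / 14.22 = 41.63 mg/L

41.6 mg/L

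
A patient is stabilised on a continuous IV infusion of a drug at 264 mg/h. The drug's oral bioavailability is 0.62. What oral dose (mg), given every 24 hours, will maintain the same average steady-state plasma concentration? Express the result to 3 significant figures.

To maintain the same Css, the systemic dosing rate must be unchanged: F·D/τ = infusion rate.
D = rate × τ / F = 264 × 24 / 0.62 = 10220 mg

10200 mg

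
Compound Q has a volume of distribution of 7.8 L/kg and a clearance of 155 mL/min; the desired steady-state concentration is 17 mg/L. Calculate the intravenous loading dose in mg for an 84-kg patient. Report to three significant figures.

Vd = 7.8 L/kg × 84 kg = 655.2 L
LD = Vd × C = 655.2 × 17.00 = 11140 mg

11100 mg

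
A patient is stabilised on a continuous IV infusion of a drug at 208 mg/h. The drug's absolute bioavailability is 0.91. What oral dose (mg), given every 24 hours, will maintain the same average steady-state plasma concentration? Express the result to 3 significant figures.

5490 mg

To maintain the same Css, the systemic dosing rate must be unchanged: F·D/τ = infusion rate.
D = rate × τ / F = 208 × 24 / 0.91 = 5486 mg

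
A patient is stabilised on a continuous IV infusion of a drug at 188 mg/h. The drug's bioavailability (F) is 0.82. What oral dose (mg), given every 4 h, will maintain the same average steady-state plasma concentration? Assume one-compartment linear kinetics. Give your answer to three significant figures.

917 mg

To maintain the same Css, the systemic dosing rate must be unchanged: F·D/τ = infusion rate.
D = rate × τ / F = 188 × 4 / 0.82 = 917.1 mg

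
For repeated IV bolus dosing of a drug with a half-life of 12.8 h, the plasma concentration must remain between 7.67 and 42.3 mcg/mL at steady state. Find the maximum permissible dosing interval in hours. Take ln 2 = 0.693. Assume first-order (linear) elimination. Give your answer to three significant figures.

31.5 h

k = 0.693 / t½ = 0.693 / 12.8 = 0.05414 h⁻¹
Between IV bolus doses, concentration decays as C = C₀·e^(−kτ), so C_peak/C_trough = e^(kτ).
τ_max = ln(C_peak/C_trough) / k = ln(42.3/7.67) / 0.05414 = 1.707 / 0.05414 = 31.53 h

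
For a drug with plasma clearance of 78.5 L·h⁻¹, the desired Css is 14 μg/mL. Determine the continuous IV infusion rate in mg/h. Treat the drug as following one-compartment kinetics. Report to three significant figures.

1100 mg/h

At steady state, infusion rate equals elimination rate: rate in = CL × Css.
R₀ = 78.50 × 14 = 1099 mg/h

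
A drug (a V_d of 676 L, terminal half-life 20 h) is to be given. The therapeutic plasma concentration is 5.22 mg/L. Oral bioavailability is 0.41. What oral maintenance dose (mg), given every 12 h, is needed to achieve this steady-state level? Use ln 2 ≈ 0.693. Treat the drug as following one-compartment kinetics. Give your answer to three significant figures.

3580 mg

CL = ln 2 · Vd / t½ = 0.693 × 676.0 / 20 = 23.42 L/h
D = CL × Css × τ / F = 23.42 × 5.22 × 12 / 0.41 = 3578 mg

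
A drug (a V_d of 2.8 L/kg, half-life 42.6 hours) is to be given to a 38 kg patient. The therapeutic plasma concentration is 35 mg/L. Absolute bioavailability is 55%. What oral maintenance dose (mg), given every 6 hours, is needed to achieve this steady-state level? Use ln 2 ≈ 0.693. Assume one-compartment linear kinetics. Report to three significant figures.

661 mg

Vd(total) = 38 kg × 2.8 L/kg = 106.4 L
k = 0.693/42.6 = 0.01627 h⁻¹, so CL = k·Vd = 0.01627 × 106.4 = 1.731 L/h
D = CL × Css × τ / F = 1.731 × 35 × 6 / 0.55 = 660.9 mg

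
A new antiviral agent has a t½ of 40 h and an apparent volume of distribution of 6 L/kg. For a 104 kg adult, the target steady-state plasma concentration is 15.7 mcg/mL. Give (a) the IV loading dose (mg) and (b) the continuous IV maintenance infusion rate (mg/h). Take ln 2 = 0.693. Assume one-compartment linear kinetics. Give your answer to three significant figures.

(a) 9800 mg; (b) 170 mg/h

Vd(total) = 104 kg × 6 L/kg = 624.0 L
LD = Vd × C = 624.0 × 15.7 = 9797 mg
CL = 0.693 × Vd / t½ = 0.693 × 624.0 / 40 = 10.81 L/h
Infusion rate = CL × Css = 10.81 × 15.7 = 169.7 mg/h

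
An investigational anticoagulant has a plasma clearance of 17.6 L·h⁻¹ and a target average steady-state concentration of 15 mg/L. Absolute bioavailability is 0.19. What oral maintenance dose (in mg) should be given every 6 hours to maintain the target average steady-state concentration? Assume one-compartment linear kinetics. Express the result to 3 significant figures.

D = CL × Css × τ / F = 17.60 × 15 × 6 / 0.19 = 8337 mg

8340 mg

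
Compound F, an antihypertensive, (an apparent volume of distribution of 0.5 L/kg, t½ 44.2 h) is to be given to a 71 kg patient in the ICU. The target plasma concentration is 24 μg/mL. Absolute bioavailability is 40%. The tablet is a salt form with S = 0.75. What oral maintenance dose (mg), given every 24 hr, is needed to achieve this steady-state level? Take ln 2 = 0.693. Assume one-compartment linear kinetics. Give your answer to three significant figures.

Vd = 0.5 L/kg × 71 kg = 35.50 L
CL = ln 2 · Vd / t½ = 0.693 × 35.50 / 44.2 = 0.5566 L/h
D = CL × Css × τ / F / S = 0.5566 × 24 × 24 / 0.4 / 0.75 = 1069 mg

1070 mg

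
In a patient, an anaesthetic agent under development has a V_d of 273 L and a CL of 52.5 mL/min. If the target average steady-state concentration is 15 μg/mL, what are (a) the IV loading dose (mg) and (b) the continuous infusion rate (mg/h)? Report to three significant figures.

Loading: fill Vd to C_target → 273.0 L × 15 mg/L = 4095 mg
CL = 52.5 mL/min × 60/1000 = 3.150 L/h
Infusion rate = 3.150 L/h × 15 mg/L = 47.25 mg/h

(a) 4100 mg; (b) 47.3 mg/h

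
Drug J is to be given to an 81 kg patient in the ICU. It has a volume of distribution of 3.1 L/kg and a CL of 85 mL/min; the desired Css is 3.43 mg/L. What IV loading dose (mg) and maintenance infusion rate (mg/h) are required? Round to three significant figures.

(a) 861 mg; (b) 17.5 mg/h

Vd(total) = 81 kg × 3.1 L/kg = 251.1 L
LD = Vd · C_target = 251.1 × 3.43 = 861.3 mg
Convert clearance: 85 mL/min × 60 min/h ÷ 1000 mL/L = 5.100 L/h
Maintenance: replace elimination → rate = CL × Css = 5.100 × 3.43 = 17.49 mg/h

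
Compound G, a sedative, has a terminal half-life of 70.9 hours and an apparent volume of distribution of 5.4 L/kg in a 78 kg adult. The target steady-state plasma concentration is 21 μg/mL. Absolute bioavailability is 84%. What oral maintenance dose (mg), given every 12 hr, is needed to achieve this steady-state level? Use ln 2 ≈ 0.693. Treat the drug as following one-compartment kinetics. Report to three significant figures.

Total Vd = 5.4 × 78 = 421.2 L
CL = 0.693 × Vd / t½ = 0.693 × 421.2 / 70.9 = 4.117 L/h
D = CL × Css × τ / F = 4.117 × 21 × 12 / 0.84 = 1235 mg

1240 mg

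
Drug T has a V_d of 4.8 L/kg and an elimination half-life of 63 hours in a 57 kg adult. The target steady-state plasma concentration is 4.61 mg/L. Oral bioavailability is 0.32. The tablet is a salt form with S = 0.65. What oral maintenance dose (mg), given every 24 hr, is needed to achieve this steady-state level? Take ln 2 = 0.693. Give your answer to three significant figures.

Vd(total) = 57 kg × 4.8 L/kg = 273.6 L
CL = ln 2 · Vd / t½ = 0.693 × 273.6 / 63 = 3.010 L/h
D = CL × Css × τ / F / S = 3.010 × 4.61 × 24 / 0.32 / 0.65 = 1601 mg

1600 mg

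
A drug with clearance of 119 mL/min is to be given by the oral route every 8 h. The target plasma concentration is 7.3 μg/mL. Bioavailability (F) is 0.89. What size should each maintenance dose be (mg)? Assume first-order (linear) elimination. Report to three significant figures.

Convert clearance: 119 mL/min × 60 min/h ÷ 1000 mL/L = 7.140 L/h
At steady state, dose per interval replaces the amount cleared in that interval: F·D/τ = CL·Css.
D = CL × Css × τ / F = 7.140 × 7.3 × 8 / 0.89 = 468.5 mg

469 mg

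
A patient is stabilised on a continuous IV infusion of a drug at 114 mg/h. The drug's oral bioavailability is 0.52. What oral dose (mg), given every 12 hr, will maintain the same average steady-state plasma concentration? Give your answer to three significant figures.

To maintain the same Css, the systemic dosing rate must be unchanged: F·D/τ = infusion rate.
D = rate × τ / F = 114 × 12 / 0.52 = 2631 mg

2630 mg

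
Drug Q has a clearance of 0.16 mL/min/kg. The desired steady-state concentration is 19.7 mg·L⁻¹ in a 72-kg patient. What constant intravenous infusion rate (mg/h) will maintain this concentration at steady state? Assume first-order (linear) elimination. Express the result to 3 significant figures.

13.6 mg/h

CL = 0.16 mL/min/kg × 72 kg = 11.52 mL/min = 11.52 × 60/1000 = 0.6912 L/h
At steady state, infusion rate equals elimination rate: rate in = CL × Css.
Infusion rate = CL · Css = 0.6912 L/h × 19.7 mg/L = 13.62 mg/h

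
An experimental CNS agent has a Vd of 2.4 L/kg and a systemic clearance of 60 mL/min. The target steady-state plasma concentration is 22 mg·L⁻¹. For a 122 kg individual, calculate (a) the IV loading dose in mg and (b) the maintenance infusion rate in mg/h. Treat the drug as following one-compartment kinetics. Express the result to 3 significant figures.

(a) 6440 mg; (b) 79.2 mg/h

Total Vd = 2.4 × 122 = 292.8 L
Loading dose = Vd × C = 292.8 × 22 = 6442 mg
CL = 60 mL/min = 60 × 0.06 = 3.600 L/h
Maintenance: replace elimination → rate = CL × Css = 3.600 × 22 = 79.20 mg/h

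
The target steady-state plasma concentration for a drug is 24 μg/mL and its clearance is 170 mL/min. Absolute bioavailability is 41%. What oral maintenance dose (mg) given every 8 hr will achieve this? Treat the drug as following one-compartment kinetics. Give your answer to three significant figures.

4780 mg

CL = 170 mL/min × 60/1000 = 10.20 L/h
D = CL × Css × τ / F = 10.20 × 24 × 8 / 0.41 = 4777 mg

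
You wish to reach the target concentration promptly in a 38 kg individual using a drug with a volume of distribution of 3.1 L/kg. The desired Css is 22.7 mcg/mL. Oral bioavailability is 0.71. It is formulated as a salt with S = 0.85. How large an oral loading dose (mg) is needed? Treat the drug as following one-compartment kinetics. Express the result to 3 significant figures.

Total Vd = 3.1 × 38 = 117.8 L
LD = Vd × C / F / S = 117.8 × 22.70 / 0.71 / 0.85 = 4431 mg

4430 mg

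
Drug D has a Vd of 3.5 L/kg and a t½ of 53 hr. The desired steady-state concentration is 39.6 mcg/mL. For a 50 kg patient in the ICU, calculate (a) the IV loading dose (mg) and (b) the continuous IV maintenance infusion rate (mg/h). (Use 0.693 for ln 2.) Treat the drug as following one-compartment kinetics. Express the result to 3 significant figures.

(a) 6930 mg; (b) 90.6 mg/h

Vd = 3.5 L/kg × 50 kg = 175.0 L
LD = Vd × C = 175.0 × 39.6 = 6930 mg
CL = 0.693 × Vd / t½ = 0.693 × 175.0 / 53 = 2.288 L/h
Infusion rate = CL × Css = 2.288 × 39.6 = 90.60 mg/h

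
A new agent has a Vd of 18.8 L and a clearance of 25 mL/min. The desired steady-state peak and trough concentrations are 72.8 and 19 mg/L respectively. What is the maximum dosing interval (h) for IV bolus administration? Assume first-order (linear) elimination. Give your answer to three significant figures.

16.8 h

Convert clearance: 25 mL/min × 60 min/h ÷ 1000 mL/L = 1.500 L/h
k = CL / Vd = 1.500 / 18.80 = 0.07979 h⁻¹
Between IV bolus doses, concentration decays as C = C₀·e^(−kτ), so C_peak/C_trough = e^(kτ).
τ_max = ln(C_peak/C_trough) / k = ln(72.8/19) / 0.07979 = 1.343 / 0.07979 = 16.83 h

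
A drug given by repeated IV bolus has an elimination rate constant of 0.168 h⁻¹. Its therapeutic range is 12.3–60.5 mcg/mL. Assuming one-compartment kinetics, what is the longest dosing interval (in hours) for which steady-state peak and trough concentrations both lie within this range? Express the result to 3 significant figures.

9.48 h

Between IV bolus doses, concentration decays as C = C₀·e^(−kτ), so C_peak/C_trough = e^(kτ).
τ_max = ln(C_peak/C_trough) / k = ln(60.5/12.3) / 0.1680 = 1.593 / 0.1680 = 9.482 h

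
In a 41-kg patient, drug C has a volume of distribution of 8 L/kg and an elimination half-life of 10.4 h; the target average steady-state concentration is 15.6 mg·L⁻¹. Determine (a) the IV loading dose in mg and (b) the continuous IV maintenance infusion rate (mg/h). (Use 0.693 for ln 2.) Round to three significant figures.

(a) 5120 mg; (b) 341 mg/h

Vd = 8 L/kg × 41 kg = 328.0 L
LD = Vd × C = 328.0 × 15.6 = 5117 mg
CL = 0.693 × Vd / t½ = 0.693 × 328.0 / 10.4 = 21.86 L/h
Infusion rate = CL × Css = 21.86 × 15.6 = 341.0 mg/h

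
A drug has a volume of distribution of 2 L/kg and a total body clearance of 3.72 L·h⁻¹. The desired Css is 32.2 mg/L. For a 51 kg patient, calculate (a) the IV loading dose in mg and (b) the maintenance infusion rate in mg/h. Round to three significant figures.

(a) 3280 mg; (b) 120 mg/h

Total Vd = 2 × 51 = 102.0 L
LD = Vd · C_target = 102.0 × 32.2 = 3284 mg
Maintenance infusion rate = CL × Css = 3.720 × 32.2 = 119.8 mg/h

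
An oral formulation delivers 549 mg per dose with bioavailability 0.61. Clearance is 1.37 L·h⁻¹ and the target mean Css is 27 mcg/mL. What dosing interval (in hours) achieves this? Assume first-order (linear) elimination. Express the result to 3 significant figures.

F·D/τ = CL·Css → τ = F·D / (CL·Css).
τ = 0.61 × 549 / (1.37 × 27) = 9.054 h

9.05 h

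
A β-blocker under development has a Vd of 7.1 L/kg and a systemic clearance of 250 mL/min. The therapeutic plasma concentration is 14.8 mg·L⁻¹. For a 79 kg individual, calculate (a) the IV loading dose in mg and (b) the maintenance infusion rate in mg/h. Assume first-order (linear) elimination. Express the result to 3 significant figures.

(a) 8300 mg; (b) 222 mg/h

Total Vd = 7.1 × 79 = 560.9 L
Loading dose = Vd × C = 560.9 × 14.8 = 8301 mg
Convert clearance: 250 mL/min × 60 min/h ÷ 1000 mL/L = 15.00 L/h
Maintenance infusion rate = CL × Css = 15.00 × 14.8 = 222.0 mg/h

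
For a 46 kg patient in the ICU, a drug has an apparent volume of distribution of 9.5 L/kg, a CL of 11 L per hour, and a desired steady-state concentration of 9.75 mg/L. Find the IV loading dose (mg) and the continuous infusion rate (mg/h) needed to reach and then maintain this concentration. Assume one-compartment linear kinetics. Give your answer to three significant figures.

Vd = 9.5 L/kg × 46 kg = 437.0 L
Loading dose = Vd × C = 437.0 × 9.75 = 4261 mg
Infusion rate = 11.00 L/h × 9.75 mg/L = 107.3 mg/h

(a) 4260 mg; (b) 107 mg/h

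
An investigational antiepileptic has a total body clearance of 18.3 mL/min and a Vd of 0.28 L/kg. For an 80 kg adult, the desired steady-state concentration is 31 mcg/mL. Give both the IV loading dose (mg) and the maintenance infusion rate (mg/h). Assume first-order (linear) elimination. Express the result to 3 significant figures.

(a) 694 mg; (b) 34.0 mg/h

Vd = 0.28 L/kg × 80 kg = 22.40 L
Loading dose = Vd × C = 22.40 × 31 = 694.4 mg
CL = 18.3 mL/min = 18.3 × 0.06 = 1.098 L/h
Maintenance: replace elimination → rate = CL × Css = 1.098 × 31 = 34.04 mg/h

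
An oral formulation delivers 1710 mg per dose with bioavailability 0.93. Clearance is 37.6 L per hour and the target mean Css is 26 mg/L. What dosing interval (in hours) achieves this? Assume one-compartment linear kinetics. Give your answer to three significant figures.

1.63 h

F·D/τ = CL·Css → τ = F·D / (CL·Css).
τ = 0.93 × 1710 / (37.6 × 26) = 1.627 h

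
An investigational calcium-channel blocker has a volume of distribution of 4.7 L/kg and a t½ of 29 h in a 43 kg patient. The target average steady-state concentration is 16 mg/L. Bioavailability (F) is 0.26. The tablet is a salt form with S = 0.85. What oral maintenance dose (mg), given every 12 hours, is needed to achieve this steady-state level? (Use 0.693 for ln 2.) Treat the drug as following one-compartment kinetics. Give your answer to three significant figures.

Vd = 4.7 L/kg × 43 kg = 202.1 L
CL = 0.693 × Vd / t½ = 0.693 × 202.1 / 29 = 4.829 L/h
D = CL × Css × τ / F / S = 4.829 × 16 × 12 / 0.26 / 0.85 = 4195 mg

4200 mg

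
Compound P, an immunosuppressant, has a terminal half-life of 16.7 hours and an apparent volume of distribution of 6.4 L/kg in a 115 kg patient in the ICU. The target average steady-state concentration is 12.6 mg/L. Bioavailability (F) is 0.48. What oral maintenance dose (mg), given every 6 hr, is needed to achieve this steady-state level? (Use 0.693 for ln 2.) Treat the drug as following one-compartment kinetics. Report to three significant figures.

Vd(total) = 115 kg × 6.4 L/kg = 736.0 L
CL = 0.693 × Vd / t½ = 0.693 × 736.0 / 16.7 = 30.54 L/h
D = CL × Css × τ / F = 30.54 × 12.6 × 6 / 0.48 = 4810 mg

4810 mg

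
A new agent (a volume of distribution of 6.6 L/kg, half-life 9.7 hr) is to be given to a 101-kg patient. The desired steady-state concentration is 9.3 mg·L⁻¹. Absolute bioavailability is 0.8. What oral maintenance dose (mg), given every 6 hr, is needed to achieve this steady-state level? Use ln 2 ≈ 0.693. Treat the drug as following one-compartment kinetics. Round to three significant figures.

3320 mg

Vd = 6.6 L/kg × 101 kg = 666.6 L
CL = 0.693 × Vd / t½ = 0.693 × 666.6 / 9.7 = 47.62 L/h
D = CL × Css × τ / F = 47.62 × 9.3 × 6 / 0.8 = 3321 mg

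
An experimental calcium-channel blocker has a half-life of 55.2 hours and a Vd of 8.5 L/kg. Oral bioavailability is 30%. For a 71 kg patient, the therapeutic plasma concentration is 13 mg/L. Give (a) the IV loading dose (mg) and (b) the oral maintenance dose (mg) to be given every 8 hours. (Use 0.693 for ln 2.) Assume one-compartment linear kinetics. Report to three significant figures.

(a) 7850 mg; (b) 2630 mg

Total Vd = 8.5 × 71 = 603.5 L
LD = Vd × C = 603.5 × 13 = 7846 mg
CL = 0.693 × Vd / t½ = 0.693 × 603.5 / 55.2 = 7.577 L/h
D = CL × Css × τ / F = 7.577 × 13 × 8 / 0.3 = 2627 mg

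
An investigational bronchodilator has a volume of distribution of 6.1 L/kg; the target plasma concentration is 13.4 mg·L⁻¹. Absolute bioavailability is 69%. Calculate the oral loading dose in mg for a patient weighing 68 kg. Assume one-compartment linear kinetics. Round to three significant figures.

Total Vd = 6.1 × 68 = 414.8 L
LD = Vd × C / F = 414.8 × 13.40 / 0.69 = 8056 mg

8060 mg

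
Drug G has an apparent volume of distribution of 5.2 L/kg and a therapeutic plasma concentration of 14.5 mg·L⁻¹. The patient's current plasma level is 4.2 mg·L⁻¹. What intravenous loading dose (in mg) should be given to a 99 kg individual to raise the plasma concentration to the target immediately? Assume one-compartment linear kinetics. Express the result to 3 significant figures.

Vd = 5.2 L/kg × 99 kg = 514.8 L
The loading dose fills Vd to the target concentration.
Concentration deficit ΔC = 14.5 − 4.2 = 10.30 mg/L
LD = Vd × ΔC = 514.8 × 10.30 = 5302 mg

5300 mg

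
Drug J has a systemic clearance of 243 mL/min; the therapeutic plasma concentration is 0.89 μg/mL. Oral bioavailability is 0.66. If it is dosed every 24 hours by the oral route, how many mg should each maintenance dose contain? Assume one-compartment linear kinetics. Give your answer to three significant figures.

472 mg

Convert clearance: 243 mL/min × 60 min/h ÷ 1000 mL/L = 14.58 L/h
At steady state, dose per interval replaces the amount cleared in that interval: F·D/τ = CL·Css.
D = CL × Css × τ / F = 14.58 × 0.89 × 24 / 0.66 = 471.9 mg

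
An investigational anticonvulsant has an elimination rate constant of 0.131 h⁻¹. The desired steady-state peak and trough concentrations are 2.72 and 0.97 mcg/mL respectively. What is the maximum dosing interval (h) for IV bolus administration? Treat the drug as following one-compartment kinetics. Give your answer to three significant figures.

7.87 h

Between IV bolus doses, concentration decays as C = C₀·e^(−kτ), so C_peak/C_trough = e^(kτ).
τ_max = ln(C_peak/C_trough) / k = ln(2.72/0.97) / 0.1310 = 1.031 / 0.1310 = 7.870 h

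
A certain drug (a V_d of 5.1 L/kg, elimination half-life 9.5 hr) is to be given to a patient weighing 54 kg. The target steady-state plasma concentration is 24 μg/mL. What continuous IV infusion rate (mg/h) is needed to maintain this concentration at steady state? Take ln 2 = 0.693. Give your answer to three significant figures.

482 mg/h

Vd(total) = 54 kg × 5.1 L/kg = 275.4 L
CL = ln 2 · Vd / t½ = 0.693 × 275.4 / 9.5 = 20.09 L/h
Infusion rate = CL × Css = 20.09 × 24 = 482.2 mg/h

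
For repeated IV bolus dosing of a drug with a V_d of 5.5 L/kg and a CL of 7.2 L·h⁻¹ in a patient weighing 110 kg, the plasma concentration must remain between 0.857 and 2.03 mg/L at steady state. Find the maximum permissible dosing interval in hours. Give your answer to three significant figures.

Total Vd = 5.5 × 110 = 605.0 L
k = CL / Vd = 7.200 / 605.0 = 0.01190 h⁻¹
Between IV bolus doses, concentration decays as C = C₀·e^(−kτ), so C_peak/C_trough = e^(kτ).
τ_max = ln(C_peak/C_trough) / k = ln(2.03/0.857) / 0.01190 = 0.8624 / 0.01190 = 72.47 h

72.5 h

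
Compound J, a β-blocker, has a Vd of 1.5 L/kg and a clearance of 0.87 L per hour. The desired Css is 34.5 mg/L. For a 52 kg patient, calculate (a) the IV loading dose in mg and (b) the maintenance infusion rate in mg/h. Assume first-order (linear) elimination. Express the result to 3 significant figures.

(a) 2690 mg; (b) 30.0 mg/h

Vd(total) = 52 kg × 1.5 L/kg = 78.00 L
LD = Vd · C_target = 78.00 × 34.5 = 2691 mg
Maintenance infusion rate = CL × Css = 0.8700 × 34.5 = 30.02 mg/h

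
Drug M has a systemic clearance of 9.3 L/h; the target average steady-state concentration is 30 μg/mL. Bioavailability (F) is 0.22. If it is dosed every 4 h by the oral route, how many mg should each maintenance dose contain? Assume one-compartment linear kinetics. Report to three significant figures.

5070 mg

At steady state, dose per interval replaces the amount cleared in that interval: F·D/τ = CL·Css.
D = CL × Css × τ / F = 9.300 × 30 × 4 / 0.22 = 5073 mg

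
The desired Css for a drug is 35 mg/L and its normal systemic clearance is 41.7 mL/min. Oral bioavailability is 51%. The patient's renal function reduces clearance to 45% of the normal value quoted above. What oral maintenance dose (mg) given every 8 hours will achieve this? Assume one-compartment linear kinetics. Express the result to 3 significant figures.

618 mg

Convert clearance: 41.7 mL/min × 60 min/h ÷ 1000 mL/L = 2.502 L/h
Patient clearance = 0.45 × 2.502 = 1.126 L/h
D = CL × Css × τ / F = 1.126 × 35 × 8 / 0.51 = 618.2 mg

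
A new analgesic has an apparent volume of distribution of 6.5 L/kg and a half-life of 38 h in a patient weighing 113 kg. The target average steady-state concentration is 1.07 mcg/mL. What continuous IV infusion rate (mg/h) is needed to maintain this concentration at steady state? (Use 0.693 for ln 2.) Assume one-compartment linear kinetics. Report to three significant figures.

Vd(total) = 113 kg × 6.5 L/kg = 734.5 L
CL = ln 2 · Vd / t½ = 0.693 × 734.5 / 38 = 13.39 L/h
Infusion rate = CL × Css = 13.39 × 1.07 = 14.33 mg/h

14.3 mg/h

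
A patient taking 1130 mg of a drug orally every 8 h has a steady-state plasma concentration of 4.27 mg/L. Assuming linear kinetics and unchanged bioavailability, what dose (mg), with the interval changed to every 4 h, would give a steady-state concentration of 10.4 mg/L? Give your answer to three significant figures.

With linear kinetics, Css is proportional to dose rate (D/τ) at fixed clearance.
D₂ = D₁ × (Css,target / Css,current) × (τ₂/τ₁) = 1130 × (10.4/4.27) × (4/8) = 1376 mg

1380 mg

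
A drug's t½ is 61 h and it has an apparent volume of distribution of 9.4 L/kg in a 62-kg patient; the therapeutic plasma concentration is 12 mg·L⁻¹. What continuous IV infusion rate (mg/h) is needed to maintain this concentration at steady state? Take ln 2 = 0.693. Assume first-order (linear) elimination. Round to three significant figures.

79.5 mg/h

Vd = 9.4 L/kg × 62 kg = 582.8 L
CL = 0.693 × Vd / t½ = 0.693 × 582.8 / 61 = 6.621 L/h
Infusion rate = CL × Css = 6.621 × 12 = 79.45 mg/h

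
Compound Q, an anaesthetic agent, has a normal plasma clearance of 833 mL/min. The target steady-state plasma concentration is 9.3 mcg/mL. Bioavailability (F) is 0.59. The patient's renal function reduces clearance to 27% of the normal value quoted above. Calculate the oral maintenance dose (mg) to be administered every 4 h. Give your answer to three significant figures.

851 mg

CL = 833 mL/min = 833 × 0.06 = 49.98 L/h
Patient clearance = 0.27 × 49.98 = 13.49 L/h
D = CL × Css × τ / F = 13.49 × 9.3 × 4 / 0.59 = 850.6 mg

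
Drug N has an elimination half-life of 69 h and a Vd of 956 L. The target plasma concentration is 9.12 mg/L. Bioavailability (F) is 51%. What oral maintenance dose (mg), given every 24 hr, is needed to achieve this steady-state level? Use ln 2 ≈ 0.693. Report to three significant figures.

4120 mg

CL = ln 2 · Vd / t½ = 0.693 × 956.0 / 69 = 9.602 L/h
D = CL × Css × τ / F = 9.602 × 9.12 × 24 / 0.51 = 4121 mg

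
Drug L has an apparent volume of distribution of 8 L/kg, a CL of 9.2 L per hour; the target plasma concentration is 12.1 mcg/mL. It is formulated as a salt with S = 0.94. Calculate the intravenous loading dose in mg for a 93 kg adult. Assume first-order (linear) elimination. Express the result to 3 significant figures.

9580 mg

Vd = 8 L/kg × 93 kg = 744.0 L
Loading dose depends on Vd (not clearance): it fills the distribution volume.
LD = Vd × C / S = 744.0 × 12.10 / 0.94 = 9577 mg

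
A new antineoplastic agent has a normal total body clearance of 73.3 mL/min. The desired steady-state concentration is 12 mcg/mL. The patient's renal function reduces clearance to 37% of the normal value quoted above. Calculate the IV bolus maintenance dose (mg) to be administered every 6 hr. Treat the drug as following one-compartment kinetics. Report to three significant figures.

117 mg

CL = 73.3 mL/min × 60/1000 = 4.398 L/h
Patient clearance = 0.37 × 4.398 = 1.627 L/h
D = CL × Css × τ = 1.627 × 12 × 6 = 117.1 mg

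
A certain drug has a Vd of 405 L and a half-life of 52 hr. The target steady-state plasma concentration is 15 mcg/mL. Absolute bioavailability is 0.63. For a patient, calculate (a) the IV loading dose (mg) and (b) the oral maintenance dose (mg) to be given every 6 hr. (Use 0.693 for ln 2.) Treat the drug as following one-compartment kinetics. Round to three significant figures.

(a) 6080 mg; (b) 771 mg

LD = Vd × C = 405.0 × 15 = 6075 mg
CL = 0.693 × Vd / t½ = 0.693 × 405.0 / 52 = 5.397 L/h
D = CL × Css × τ / F = 5.397 × 15 × 6 / 0.63 = 771.0 mg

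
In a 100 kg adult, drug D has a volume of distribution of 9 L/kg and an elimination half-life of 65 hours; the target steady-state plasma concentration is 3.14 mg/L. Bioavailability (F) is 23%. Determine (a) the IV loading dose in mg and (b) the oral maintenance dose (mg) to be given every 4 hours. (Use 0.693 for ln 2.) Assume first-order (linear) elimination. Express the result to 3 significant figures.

(a) 2830 mg; (b) 524 mg

Total Vd = 9 × 100 = 900.0 L
LD = Vd × C = 900.0 × 3.14 = 2826 mg
CL = 0.693 × Vd / t½ = 0.693 × 900.0 / 65 = 9.595 L/h
D = CL × Css × τ / F = 9.595 × 3.14 × 4 / 0.23 = 524.0 mg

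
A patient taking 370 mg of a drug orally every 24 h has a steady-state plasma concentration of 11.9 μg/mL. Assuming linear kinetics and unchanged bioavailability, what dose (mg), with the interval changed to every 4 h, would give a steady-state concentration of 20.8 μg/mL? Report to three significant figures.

For first-order elimination, Css ∝ F·D/(CL·τ); F and CL are unchanged, so Css ∝ D/τ.
D₂ = D₁ × (Css,target / Css,current) × (τ₂/τ₁) = 370 × (20.8/11.9) × (4/24) = 107.8 mg

108 mg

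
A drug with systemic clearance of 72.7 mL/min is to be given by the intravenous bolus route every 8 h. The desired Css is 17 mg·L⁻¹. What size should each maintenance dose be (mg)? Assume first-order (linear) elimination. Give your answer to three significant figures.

Convert clearance: 72.7 mL/min × 60 min/h ÷ 1000 mL/L = 4.362 L/h
D = CL × Css × τ = 4.362 × 17 × 8 = 593.2 mg

593 mg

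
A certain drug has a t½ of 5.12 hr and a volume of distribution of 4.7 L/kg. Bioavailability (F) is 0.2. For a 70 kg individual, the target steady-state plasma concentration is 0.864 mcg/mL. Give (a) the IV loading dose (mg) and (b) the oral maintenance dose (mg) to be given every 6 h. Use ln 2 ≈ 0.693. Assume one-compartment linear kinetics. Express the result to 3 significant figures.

(a) 284 mg; (b) 1150 mg

Vd = 4.7 L/kg × 70 kg = 329.0 L
LD = Vd × C = 329.0 × 0.864 = 284.3 mg
CL = 0.693 × Vd / t½ = 0.693 × 329.0 / 5.12 = 44.53 L/h
D = CL × Css × τ / F = 44.53 × 0.864 × 6 / 0.2 = 1154 mg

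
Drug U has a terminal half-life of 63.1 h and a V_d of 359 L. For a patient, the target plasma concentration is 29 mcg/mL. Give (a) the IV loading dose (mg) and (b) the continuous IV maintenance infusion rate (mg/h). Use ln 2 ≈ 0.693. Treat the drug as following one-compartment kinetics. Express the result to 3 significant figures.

(a) 10400 mg; (b) 114 mg/h

LD = Vd × C = 359.0 × 29 = 10410 mg
CL = 0.693 × Vd / t½ = 0.693 × 359.0 / 63.1 = 3.943 L/h
Infusion rate = CL × Css = 3.943 × 29 = 114.3 mg/h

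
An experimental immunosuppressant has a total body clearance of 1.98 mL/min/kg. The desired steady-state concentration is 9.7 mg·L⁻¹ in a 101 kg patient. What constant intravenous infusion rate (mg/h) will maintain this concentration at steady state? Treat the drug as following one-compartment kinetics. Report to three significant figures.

CL = 1.98 mL/min/kg × 101 kg = 200.0 mL/min = 200.0 × 60/1000 = 12.00 L/h
Infusion rate = CL · Css = 12.00 L/h × 9.7 mg/L = 116.4 mg/h

116 mg/h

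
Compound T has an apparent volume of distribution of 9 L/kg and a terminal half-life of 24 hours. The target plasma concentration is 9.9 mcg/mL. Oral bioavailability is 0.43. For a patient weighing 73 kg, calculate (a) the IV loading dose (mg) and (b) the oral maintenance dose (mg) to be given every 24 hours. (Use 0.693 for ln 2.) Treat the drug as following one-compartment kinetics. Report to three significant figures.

(a) 6500 mg; (b) 10500 mg

Vd(total) = 73 kg × 9 L/kg = 657.0 L
LD = Vd × C = 657.0 × 9.9 = 6504 mg
CL = 0.693 × Vd / t½ = 0.693 × 657.0 / 24 = 18.97 L/h
D = CL × Css × τ / F = 18.97 × 9.9 × 24 / 0.43 = 10480 mg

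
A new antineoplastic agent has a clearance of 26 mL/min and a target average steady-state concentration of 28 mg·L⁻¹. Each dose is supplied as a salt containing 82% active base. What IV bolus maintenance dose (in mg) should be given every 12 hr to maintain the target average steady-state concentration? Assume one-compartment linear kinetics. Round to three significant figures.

Convert clearance: 26 mL/min × 60 min/h ÷ 1000 mL/L = 1.560 L/h
D = CL × Css × τ / S = 1.560 × 28 × 12 / 0.82 = 639.2 mg

639 mg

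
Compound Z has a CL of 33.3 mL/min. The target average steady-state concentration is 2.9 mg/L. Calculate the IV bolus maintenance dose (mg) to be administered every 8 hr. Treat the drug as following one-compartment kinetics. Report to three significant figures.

46.4 mg

CL = 33.3 mL/min × 60/1000 = 1.998 L/h
At steady state, dose per interval replaces the amount cleared in that interval: D/τ = CL·Css.
D = CL × Css × τ = 1.998 × 2.9 × 8 = 46.35 mg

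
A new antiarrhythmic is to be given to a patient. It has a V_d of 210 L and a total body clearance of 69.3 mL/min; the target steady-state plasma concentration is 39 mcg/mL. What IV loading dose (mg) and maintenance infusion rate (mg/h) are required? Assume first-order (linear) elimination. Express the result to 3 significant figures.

Loading dose = Vd × C = 210.0 × 39 = 8190 mg
Convert clearance: 69.3 mL/min × 60 min/h ÷ 1000 mL/L = 4.158 L/h
Infusion rate = 4.158 L/h × 39 mg/L = 162.2 mg/h

(a) 8190 mg; (b) 162 mg/h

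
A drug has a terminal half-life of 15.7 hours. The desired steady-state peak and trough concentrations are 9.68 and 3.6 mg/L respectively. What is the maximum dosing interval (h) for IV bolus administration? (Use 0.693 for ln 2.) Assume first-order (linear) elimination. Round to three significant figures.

22.4 h

k = 0.693 / t½ = 0.693 / 15.7 = 0.04414 h⁻¹
Between IV bolus doses, concentration decays as C = C₀·e^(−kτ), so C_peak/C_trough = e^(kτ).
τ_max = ln(C_peak/C_trough) / k = ln(9.68/3.6) / 0.04414 = 0.9891 / 0.04414 = 22.41 h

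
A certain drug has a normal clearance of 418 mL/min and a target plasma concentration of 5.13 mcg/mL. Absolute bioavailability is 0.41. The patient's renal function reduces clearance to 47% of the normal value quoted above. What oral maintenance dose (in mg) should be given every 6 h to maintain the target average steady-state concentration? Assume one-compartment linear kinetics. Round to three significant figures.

885 mg

CL = 418 mL/min × 60/1000 = 25.08 L/h
Patient clearance = 0.47 × 25.08 = 11.79 L/h
At steady state, dose per interval replaces the amount cleared in that interval: F·D/τ = CL·Css.
D = CL × Css × τ / F = 11.79 × 5.13 × 6 / 0.41 = 885.1 mg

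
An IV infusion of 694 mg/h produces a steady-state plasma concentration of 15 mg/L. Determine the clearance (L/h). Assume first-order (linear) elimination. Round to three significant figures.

At steady state, infusion rate = CL × Css, so CL = rate / Css.
CL = 694 / 15 = 46.27 L/h

46.3 L/h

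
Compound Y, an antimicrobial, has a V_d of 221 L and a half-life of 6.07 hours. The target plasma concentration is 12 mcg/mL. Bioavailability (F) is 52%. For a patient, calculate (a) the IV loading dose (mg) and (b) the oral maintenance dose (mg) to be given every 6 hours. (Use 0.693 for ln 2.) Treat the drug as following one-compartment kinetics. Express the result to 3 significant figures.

LD = Vd × C = 221.0 × 12 = 2652 mg
CL = 0.693 × Vd / t½ = 0.693 × 221.0 / 6.07 = 25.23 L/h
D = CL × Css × τ / F = 25.23 × 12 × 6 / 0.52 = 3493 mg

(a) 2650 mg; (b) 3490 mg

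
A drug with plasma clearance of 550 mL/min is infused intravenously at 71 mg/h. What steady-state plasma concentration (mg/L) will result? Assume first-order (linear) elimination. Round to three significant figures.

CL = 550 mL/min = 550 × 0.06 = 33.00 L/h
Css = rate / CL = 71 / 33.00 = 2.152 mg/L

2.15 mg/L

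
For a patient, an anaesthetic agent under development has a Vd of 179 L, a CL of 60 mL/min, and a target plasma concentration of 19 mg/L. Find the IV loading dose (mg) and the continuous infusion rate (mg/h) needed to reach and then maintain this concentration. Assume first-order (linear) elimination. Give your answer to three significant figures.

LD = Vd · C_target = 179.0 × 19 = 3401 mg
Convert clearance: 60 mL/min × 60 min/h ÷ 1000 mL/L = 3.600 L/h
Maintenance infusion rate = CL × Css = 3.600 × 19 = 68.40 mg/h

(a) 3400 mg; (b) 68.4 mg/h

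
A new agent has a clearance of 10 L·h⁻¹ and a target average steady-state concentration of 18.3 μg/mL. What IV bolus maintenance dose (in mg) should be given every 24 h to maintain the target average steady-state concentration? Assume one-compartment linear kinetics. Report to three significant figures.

D = CL × Css × τ = 10.00 × 18.3 × 24 = 4392 mg

4390 mg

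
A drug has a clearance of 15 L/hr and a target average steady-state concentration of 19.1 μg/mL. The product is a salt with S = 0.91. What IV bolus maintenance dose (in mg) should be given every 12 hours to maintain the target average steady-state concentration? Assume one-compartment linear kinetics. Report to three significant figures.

At steady state, dose per interval replaces the amount cleared in that interval: S·D/τ = CL·Css.
D = CL × Css × τ / S = 15.00 × 19.1 × 12 / 0.91 = 3778 mg

3780 mg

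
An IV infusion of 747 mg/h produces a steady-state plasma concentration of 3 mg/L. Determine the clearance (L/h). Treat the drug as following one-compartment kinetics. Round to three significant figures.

249 L/h

At steady state, infusion rate = CL × Css, so CL = rate / Css.
CL = 747 / 3 = 249.0 L/h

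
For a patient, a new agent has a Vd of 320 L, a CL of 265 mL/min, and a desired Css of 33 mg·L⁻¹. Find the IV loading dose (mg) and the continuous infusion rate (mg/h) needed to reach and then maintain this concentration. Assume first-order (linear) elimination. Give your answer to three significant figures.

Loading: fill Vd to C_target → 320.0 L × 33 mg/L = 10560 mg
CL = 265 mL/min = 265 × 0.06 = 15.90 L/h
Maintenance: replace elimination → rate = CL × Css = 15.90 × 33 = 524.7 mg/h

(a) 10600 mg; (b) 525 mg/h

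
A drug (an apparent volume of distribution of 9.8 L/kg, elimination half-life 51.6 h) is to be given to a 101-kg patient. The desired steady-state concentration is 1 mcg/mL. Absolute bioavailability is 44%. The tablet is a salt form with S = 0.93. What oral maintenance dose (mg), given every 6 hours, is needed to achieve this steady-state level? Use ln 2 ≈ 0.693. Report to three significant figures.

Vd(total) = 101 kg × 9.8 L/kg = 989.8 L
CL = ln 2 · Vd / t½ = 0.693 × 989.8 / 51.6 = 13.29 L/h
D = CL × Css × τ / F / S = 13.29 × 1 × 6 / 0.44 / 0.93 = 194.9 mg

195 mg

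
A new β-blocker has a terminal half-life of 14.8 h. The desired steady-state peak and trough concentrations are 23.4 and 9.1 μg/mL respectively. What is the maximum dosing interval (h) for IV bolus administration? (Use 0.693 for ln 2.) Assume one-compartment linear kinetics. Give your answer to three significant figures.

20.2 h

k = 0.693 / t½ = 0.693 / 14.8 = 0.04682 h⁻¹
Between IV bolus doses, concentration decays as C = C₀·e^(−kτ), so C_peak/C_trough = e^(kτ).
τ_max = ln(C_peak/C_trough) / k = ln(23.4/9.1) / 0.04682 = 0.9445 / 0.04682 = 20.17 h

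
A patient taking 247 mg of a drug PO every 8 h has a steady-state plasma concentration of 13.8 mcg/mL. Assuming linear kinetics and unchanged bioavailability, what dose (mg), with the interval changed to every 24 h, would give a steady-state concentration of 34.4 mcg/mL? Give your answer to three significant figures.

With linear kinetics, Css is proportional to dose rate (D/τ) at fixed clearance.
D₂ = D₁ × (Css,target / Css,current) × (τ₂/τ₁) = 247 × (34.4/13.8) × (24/8) = 1847 mg

1850 mg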